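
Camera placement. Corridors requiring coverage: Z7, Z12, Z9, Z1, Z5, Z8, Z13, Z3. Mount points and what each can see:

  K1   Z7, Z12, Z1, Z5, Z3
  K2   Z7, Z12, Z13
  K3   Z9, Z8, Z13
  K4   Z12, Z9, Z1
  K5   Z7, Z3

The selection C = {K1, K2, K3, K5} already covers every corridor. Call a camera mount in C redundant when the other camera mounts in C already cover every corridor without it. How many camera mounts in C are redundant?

Drop K1: Z1, Z5 uncovered — not redundant.
Drop K2: the rest still cover every corridor — redundant.
Drop K3: Z9, Z8 uncovered — not redundant.
Drop K5: the rest still cover every corridor — redundant.
2 redundant: K2, K5.

2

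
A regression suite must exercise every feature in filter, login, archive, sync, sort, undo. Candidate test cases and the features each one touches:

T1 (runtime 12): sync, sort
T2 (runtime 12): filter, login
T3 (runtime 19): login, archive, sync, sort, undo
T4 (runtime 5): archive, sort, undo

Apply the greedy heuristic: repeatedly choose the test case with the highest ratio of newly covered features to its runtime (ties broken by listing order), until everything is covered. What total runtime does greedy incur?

Pick 1: T4 adds 3 new (archive, sort, undo) at runtime 5 (ratio 3/5).
Pick 2: T2 adds 2 new (filter, login) at runtime 12 (ratio 2/12).
Pick 3: T1 adds 1 new (sync) at runtime 12 (ratio 1/12).
Greedy total runtime: 5 + 12 + 12 = 29.

29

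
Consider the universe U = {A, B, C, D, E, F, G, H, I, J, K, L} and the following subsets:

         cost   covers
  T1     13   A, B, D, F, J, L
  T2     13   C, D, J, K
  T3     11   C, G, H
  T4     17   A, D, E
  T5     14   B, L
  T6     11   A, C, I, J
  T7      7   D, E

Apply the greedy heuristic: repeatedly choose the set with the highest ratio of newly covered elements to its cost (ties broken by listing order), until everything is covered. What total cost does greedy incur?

Pick 1: T1 adds 6 new (A, B, D, F, J, L) at cost 13 (ratio 6/13).
Pick 2: T3 adds 3 new (C, G, H) at cost 11 (ratio 3/11).
Pick 3: T7 adds 1 new (E) at cost 7 (ratio 1/7).
Pick 4: T6 adds 1 new (I) at cost 11 (ratio 1/11).
Pick 5: T2 adds 1 new (K) at cost 13 (ratio 1/13).
Greedy total cost: 13 + 11 + 7 + 11 + 13 = 55.

55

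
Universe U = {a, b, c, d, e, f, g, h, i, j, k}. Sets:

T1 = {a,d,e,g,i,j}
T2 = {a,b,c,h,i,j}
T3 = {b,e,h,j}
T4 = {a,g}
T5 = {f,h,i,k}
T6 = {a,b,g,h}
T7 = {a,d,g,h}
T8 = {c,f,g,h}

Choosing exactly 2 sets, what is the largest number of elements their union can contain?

Choosing T1, T2 covers {a, b, c, d, e, g, h, i, j} — 9 elements.
No choice of 2 sets does better; here f, k are left uncovered.

9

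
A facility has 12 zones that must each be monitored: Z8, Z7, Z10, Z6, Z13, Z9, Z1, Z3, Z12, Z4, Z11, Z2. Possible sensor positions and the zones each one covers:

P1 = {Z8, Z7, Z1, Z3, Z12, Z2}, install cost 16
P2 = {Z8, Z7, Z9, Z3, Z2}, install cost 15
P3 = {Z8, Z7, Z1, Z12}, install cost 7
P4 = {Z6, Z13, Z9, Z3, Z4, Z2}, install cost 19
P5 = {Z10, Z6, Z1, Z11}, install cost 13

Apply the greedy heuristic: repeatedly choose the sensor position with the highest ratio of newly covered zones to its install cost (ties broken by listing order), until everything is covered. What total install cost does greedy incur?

Pick 1: P3 adds 4 new (Z8, Z7, Z1, Z12) at install cost 7 (ratio 4/7).
Pick 2: P4 adds 6 new (Z6, Z13, Z9, Z3, Z4, Z2) at install cost 19 (ratio 6/19).
Pick 3: P5 adds 2 new (Z10, Z11) at install cost 13 (ratio 2/13).
Greedy total install cost: 7 + 19 + 13 = 39.

39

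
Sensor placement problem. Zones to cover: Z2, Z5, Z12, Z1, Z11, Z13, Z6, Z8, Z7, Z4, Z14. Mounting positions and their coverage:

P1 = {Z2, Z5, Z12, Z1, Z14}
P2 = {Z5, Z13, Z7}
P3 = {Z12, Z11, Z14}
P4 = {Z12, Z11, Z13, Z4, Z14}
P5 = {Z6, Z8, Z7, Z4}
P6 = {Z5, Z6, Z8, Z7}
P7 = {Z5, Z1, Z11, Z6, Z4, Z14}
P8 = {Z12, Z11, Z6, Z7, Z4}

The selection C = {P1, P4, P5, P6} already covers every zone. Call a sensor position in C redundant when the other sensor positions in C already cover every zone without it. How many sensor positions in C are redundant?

2

Drop P1: Z2, Z1 uncovered — not redundant.
Drop P4: Z11, Z13 uncovered — not redundant.
Drop P5: the rest still cover every zone — redundant.
Drop P6: the rest still cover every zone — redundant.
2 redundant: P5, P6.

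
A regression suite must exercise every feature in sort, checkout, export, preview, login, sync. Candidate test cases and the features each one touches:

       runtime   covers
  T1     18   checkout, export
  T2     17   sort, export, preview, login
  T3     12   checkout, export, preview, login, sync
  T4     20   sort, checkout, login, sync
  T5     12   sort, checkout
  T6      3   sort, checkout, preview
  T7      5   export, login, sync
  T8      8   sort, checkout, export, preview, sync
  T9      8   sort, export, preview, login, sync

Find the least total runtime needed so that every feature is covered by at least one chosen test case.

8

T6, T7 cover every feature at runtime 3 + 5 = 8.
Any cover uses at least 2 test cases; among all covering selections none totals below 8.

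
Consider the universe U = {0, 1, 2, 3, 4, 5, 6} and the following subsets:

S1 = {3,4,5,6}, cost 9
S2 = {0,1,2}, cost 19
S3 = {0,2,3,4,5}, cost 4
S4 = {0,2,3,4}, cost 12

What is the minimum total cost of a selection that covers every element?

28

S1, S2 cover every element at cost 9 + 19 = 28.
Any cover uses at least 2 sets; among all covering selections none totals below 28.
Greedy by coverage-per-cost would pick S3, S1, S2 for 32 — worse than the optimum 28.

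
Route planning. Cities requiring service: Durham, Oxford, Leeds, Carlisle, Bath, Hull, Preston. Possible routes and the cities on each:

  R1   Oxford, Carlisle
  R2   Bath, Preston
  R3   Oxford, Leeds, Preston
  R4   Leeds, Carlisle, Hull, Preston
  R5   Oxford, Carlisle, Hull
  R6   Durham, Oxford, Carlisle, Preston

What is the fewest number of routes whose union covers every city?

3

R2, R4, R6 together cover {Durham, Oxford, Leeds, Carlisle, Bath, Hull, Preston} — every city.
No 2 of the 6 routes cover everything (all 15 pairs fall short), so 3 is minimum.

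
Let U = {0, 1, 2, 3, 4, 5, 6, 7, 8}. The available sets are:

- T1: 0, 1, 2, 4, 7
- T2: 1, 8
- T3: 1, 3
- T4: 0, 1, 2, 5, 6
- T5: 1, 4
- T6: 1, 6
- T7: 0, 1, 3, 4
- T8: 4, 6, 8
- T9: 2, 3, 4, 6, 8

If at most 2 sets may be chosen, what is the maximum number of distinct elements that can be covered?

8

Choosing T1, T9 covers {0, 1, 2, 3, 4, 6, 7, 8} — 8 elements.
No choice of 2 sets does better; here 5 is left uncovered.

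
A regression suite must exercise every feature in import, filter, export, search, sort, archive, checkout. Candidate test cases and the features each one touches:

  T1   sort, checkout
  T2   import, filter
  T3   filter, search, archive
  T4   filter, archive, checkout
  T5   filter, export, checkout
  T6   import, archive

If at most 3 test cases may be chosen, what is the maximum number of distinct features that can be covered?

6

Choosing T1, T2, T3 covers {import, filter, search, sort, archive, checkout} — 6 features.
No choice of 3 test cases does better; here export is left uncovered.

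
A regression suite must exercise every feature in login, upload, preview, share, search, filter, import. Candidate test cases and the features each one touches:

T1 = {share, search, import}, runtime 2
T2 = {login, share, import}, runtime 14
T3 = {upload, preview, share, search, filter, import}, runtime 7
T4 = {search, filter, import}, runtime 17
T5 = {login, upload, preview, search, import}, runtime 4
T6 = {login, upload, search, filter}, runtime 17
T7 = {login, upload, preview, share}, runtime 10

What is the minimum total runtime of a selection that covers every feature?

T3, T5 cover every feature at runtime 7 + 4 = 11.
Any cover uses at least 2 test cases; among all covering selections none totals below 11.
Greedy by coverage-per-runtime would pick T1, T5, T3 for 13 — worse than the optimum 11.

11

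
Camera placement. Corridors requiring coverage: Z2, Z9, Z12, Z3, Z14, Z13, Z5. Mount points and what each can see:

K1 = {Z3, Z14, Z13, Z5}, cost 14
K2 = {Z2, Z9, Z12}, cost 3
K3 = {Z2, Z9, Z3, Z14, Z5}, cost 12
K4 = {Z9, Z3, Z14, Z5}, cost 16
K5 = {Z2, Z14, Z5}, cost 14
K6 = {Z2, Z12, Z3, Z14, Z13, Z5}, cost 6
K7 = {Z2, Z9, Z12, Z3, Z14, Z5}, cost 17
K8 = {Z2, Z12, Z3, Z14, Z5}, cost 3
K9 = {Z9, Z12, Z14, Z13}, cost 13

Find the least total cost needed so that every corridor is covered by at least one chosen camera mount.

K2, K6 cover every corridor at cost 3 + 6 = 9.
Any cover uses at least 2 camera mounts; among all covering selections none totals below 9.
Greedy by coverage-per-cost would pick K8, K2, K6 for 12 — worse than the optimum 9.

9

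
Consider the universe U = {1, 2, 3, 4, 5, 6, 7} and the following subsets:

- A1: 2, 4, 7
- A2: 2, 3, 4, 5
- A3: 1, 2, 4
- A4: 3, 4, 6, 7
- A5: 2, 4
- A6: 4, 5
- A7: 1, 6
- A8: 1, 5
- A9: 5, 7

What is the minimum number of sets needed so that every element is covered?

A1, A2, A7 together cover {1, 2, 3, 4, 5, 6, 7} — every element.
No 2 of the 9 sets cover everything (all 36 pairs fall short), so 3 is minimum.

3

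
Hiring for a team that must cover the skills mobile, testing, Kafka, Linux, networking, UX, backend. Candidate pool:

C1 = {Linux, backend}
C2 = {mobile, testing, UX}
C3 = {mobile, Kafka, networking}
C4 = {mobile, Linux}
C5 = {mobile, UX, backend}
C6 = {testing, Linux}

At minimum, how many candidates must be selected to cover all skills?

3

C1, C2, C3 together cover {mobile, testing, Kafka, Linux, networking, UX, backend} — every skill.
No 2 of the 6 candidates cover everything (all 15 pairs fall short), so 3 is minimum.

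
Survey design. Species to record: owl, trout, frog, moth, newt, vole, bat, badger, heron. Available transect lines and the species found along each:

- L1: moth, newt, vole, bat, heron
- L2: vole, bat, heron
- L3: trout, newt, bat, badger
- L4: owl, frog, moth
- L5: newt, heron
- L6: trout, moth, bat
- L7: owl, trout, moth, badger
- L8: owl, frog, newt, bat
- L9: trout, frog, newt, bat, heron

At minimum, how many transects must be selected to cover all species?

3

L1, L3, L4 together cover {owl, trout, frog, moth, newt, vole, bat, badger, heron} — every species.
No 2 of the 9 transects cover everything (all 36 pairs fall short), so 3 is minimum.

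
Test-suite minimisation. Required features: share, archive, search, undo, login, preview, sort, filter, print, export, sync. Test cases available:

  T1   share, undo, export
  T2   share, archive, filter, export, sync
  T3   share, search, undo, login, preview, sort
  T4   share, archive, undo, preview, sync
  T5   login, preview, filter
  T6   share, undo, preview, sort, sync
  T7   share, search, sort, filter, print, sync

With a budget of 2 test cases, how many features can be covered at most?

Choosing T2, T3 covers {share, archive, search, undo, login, preview, sort, filter, export, sync} — 10 features.
No choice of 2 test cases does better; here print is left uncovered.

10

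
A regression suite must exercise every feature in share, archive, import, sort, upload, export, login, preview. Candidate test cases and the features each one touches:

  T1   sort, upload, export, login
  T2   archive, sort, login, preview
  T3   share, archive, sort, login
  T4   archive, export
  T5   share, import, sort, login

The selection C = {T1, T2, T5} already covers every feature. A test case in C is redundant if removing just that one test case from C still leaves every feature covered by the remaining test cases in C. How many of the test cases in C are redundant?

0

Drop T1: upload, export uncovered — not redundant.
Drop T2: archive, preview uncovered — not redundant.
Drop T5: share, import uncovered — not redundant.
None of the test cases in C is redundant.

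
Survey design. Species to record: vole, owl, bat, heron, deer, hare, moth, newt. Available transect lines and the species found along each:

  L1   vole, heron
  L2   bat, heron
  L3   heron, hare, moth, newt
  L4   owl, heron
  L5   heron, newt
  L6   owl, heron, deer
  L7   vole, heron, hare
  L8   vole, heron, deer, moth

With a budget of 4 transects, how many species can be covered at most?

Choosing L1, L2, L3, L6 covers {vole, owl, bat, heron, deer, hare, moth, newt} — 8 species.
That is all 8 species.

8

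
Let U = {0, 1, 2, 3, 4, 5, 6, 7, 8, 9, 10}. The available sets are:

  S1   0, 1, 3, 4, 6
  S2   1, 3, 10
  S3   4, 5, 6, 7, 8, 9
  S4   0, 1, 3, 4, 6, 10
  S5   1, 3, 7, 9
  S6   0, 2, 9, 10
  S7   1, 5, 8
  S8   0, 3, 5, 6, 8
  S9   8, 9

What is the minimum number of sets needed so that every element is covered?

3

S1, S3, S6 together cover {0, 1, 2, 3, 4, 5, 6, 7, 8, 9, 10} — every element.
No 2 of the 9 sets cover everything (all 36 pairs fall short), so 3 is minimum.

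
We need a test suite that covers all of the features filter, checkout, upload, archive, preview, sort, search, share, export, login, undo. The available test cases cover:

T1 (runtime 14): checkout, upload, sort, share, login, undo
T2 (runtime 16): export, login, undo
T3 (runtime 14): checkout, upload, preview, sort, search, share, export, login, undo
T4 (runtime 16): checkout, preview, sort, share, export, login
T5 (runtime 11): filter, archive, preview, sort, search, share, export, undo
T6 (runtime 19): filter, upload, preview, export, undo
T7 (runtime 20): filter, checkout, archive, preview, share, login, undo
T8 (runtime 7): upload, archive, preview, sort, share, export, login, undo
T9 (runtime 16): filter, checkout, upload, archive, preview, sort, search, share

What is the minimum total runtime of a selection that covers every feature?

T8, T9 cover every feature at runtime 7 + 16 = 23.
Any cover uses at least 2 test cases; among all covering selections none totals below 23.

23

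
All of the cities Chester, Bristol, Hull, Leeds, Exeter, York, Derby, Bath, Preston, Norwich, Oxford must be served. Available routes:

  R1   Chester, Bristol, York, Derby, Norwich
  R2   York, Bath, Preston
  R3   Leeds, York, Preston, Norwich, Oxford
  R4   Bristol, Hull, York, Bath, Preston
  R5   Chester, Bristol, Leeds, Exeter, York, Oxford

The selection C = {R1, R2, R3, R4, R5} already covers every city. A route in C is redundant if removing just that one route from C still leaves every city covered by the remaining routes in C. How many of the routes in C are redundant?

2

Drop R1: Derby uncovered — not redundant.
Drop R2: the rest still cover every city — redundant.
Drop R3: the rest still cover every city — redundant.
Drop R4: Hull uncovered — not redundant.
Drop R5: Exeter uncovered — not redundant.
2 redundant: R2, R3.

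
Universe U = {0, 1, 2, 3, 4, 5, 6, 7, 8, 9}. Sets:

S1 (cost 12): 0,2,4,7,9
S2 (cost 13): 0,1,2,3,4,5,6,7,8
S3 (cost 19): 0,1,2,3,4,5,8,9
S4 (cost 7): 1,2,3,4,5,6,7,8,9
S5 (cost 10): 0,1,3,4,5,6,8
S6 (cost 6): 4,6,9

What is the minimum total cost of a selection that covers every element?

S4, S5 cover every element at cost 7 + 10 = 17.
Any cover uses at least 2 sets; among all covering selections none totals below 17.

17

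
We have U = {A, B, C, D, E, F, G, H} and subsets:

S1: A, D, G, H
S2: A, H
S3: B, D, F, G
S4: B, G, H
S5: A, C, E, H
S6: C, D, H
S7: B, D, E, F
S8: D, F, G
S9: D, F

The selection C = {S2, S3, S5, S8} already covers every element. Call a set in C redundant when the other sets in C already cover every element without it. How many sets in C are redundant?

2

Drop S2: the rest still cover every element — redundant.
Drop S3: B uncovered — not redundant.
Drop S5: C, E uncovered — not redundant.
Drop S8: the rest still cover every element — redundant.
2 redundant: S2, S8.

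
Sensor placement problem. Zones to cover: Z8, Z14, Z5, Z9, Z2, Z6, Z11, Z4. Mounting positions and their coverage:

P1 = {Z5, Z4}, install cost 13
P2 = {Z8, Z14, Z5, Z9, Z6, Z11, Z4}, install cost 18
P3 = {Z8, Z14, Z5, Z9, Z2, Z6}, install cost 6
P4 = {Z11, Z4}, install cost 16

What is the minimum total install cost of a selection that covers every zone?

22

P3, P4 cover every zone at install cost 6 + 16 = 22.
Any cover uses at least 2 sensor positions; among all covering selections none totals below 22.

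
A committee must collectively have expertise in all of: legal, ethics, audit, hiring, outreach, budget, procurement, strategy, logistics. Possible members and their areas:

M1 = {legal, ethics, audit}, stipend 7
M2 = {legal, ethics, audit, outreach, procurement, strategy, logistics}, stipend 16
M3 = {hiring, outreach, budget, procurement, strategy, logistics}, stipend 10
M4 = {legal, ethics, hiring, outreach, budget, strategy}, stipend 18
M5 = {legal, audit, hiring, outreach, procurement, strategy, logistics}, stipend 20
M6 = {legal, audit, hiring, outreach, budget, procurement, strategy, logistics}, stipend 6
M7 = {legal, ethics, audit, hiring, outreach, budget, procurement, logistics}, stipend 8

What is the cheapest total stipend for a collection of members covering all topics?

M1, M6 cover every topic at stipend 7 + 6 = 13.
Any cover uses at least 2 members; among all covering selections none totals below 13.

13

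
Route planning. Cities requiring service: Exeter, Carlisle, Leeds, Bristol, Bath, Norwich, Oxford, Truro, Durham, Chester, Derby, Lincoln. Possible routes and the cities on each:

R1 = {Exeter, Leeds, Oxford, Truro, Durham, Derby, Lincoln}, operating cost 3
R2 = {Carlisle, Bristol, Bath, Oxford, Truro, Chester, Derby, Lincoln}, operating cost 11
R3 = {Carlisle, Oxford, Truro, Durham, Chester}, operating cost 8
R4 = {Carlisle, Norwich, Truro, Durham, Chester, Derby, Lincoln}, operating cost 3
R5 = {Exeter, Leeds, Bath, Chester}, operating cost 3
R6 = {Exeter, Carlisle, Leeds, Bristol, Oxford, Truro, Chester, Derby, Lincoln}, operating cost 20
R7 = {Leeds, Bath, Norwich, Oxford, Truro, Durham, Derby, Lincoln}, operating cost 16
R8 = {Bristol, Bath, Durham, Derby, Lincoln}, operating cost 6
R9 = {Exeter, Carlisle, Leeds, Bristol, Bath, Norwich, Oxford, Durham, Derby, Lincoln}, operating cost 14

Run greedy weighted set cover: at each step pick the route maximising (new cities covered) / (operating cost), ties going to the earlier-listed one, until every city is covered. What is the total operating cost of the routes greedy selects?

15

Pick 1: R1 adds 7 new (Exeter, Leeds, Oxford, Truro, Durham, Derby, Lincoln) at operating cost 3 (ratio 7/3).
Pick 2: R4 adds 3 new (Carlisle, Norwich, Chester) at operating cost 3 (ratio 3/3).
Pick 3: R5 adds 1 new (Bath) at operating cost 3 (ratio 1/3).
Pick 4: R8 adds 1 new (Bristol) at operating cost 6 (ratio 1/6).
Greedy total operating cost: 3 + 3 + 3 + 6 = 15. (The true optimum is 12, so greedy overshoots here.)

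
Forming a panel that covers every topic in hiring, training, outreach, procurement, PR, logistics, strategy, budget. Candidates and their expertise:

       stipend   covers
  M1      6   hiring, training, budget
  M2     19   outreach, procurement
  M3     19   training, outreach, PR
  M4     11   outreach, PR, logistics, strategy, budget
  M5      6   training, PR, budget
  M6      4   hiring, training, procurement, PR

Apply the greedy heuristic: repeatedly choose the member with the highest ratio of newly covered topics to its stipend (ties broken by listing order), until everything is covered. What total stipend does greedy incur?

Pick 1: M6 adds 4 new (hiring, training, procurement, PR) at stipend 4 (ratio 4/4).
Pick 2: M4 adds 4 new (outreach, logistics, strategy, budget) at stipend 11 (ratio 4/11).
Greedy total stipend: 4 + 11 = 15.

15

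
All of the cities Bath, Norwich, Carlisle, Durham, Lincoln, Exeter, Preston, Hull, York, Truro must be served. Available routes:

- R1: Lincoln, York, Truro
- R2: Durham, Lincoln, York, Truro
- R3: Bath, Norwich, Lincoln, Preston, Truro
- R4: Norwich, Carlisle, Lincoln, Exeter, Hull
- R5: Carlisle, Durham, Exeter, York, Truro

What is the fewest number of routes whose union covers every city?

R2, R3, R4 together cover {Bath, Norwich, Carlisle, Durham, Lincoln, Exeter, Preston, Hull, York, Truro} — every city.
No 2 of the 5 routes cover everything (all 10 pairs fall short), so 3 is minimum.

3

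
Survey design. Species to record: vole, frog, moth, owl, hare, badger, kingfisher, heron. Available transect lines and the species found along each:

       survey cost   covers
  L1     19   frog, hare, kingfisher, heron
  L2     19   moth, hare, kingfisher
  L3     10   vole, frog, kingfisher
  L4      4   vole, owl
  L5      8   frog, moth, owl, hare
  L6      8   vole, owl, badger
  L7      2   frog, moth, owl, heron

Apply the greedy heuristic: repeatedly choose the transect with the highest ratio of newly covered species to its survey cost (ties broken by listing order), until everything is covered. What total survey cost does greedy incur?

32

Pick 1: L7 adds 4 new (frog, moth, owl, heron) at survey cost 2 (ratio 4/2).
Pick 2: L4 adds 1 new (vole) at survey cost 4 (ratio 1/4).
Pick 3: L5 adds 1 new (hare) at survey cost 8 (ratio 1/8).
Pick 4: L6 adds 1 new (badger) at survey cost 8 (ratio 1/8).
Pick 5: L3 adds 1 new (kingfisher) at survey cost 10 (ratio 1/10).
Greedy total survey cost: 2 + 4 + 8 + 8 + 10 = 32. (The true optimum is 28, so greedy overshoots here.)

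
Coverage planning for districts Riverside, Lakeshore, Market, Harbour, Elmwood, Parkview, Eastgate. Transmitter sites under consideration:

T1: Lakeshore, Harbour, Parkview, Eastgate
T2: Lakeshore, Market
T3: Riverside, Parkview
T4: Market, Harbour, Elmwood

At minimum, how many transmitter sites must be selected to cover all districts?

T1, T3, T4 together cover {Riverside, Lakeshore, Market, Harbour, Elmwood, Parkview, Eastgate} — every district.
No 2 of the 4 transmitter sites cover everything (all 6 pairs fall short), so 3 is minimum.

3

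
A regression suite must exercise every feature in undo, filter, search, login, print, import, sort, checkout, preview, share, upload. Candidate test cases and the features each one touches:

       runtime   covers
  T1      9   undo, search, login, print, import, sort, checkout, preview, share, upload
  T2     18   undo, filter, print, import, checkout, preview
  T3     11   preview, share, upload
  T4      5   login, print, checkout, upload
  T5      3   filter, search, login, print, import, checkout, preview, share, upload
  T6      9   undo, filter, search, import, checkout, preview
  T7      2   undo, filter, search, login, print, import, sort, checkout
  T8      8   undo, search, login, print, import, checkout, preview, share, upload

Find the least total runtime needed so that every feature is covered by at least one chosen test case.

5

T5, T7 cover every feature at runtime 3 + 2 = 5.
Any cover uses at least 2 test cases; among all covering selections none totals below 5.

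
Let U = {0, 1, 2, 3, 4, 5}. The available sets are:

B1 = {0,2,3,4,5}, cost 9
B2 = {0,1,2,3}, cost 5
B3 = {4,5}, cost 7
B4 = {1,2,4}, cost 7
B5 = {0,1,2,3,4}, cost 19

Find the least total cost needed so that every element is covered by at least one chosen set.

B2, B3 cover every element at cost 5 + 7 = 12.
Any cover uses at least 2 sets; among all covering selections none totals below 12.

12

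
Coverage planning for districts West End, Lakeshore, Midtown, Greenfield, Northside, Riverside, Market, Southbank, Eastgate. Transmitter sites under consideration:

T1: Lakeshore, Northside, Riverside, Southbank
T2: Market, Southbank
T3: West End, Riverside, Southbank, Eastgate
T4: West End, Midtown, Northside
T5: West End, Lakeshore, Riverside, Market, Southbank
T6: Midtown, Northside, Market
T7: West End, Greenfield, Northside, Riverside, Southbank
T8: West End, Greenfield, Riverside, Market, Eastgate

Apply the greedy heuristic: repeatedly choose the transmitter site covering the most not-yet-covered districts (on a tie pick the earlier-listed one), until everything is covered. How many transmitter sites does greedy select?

Pick 1: T5 covers 5 new districts (West End, Lakeshore, Riverside, Market, Southbank).
Pick 2: T4 covers 2 new districts (Midtown, Northside).
Pick 3: T8 covers 2 new districts (Greenfield, Eastgate).
Greedy uses 3 transmitter sites.

3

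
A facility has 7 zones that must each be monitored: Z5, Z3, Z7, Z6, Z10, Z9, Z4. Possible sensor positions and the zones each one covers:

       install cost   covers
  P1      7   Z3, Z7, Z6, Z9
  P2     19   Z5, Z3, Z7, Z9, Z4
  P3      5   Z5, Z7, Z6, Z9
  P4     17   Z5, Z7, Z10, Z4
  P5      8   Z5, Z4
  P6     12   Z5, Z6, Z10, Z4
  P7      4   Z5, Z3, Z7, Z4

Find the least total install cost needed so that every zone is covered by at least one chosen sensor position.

P1, P6 cover every zone at install cost 7 + 12 = 19.
Any cover uses at least 2 sensor positions; among all covering selections none totals below 19.

19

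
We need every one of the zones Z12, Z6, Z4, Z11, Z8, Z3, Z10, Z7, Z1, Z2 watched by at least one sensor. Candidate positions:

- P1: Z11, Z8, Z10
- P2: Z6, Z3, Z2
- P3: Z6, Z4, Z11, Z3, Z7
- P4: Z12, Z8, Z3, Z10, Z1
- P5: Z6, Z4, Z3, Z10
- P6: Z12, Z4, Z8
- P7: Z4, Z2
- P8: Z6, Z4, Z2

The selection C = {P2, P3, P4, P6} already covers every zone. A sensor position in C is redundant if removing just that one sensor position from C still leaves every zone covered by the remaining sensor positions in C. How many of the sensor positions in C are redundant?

1

Drop P2: Z2 uncovered — not redundant.
Drop P3: Z11, Z7 uncovered — not redundant.
Drop P4: Z10, Z1 uncovered — not redundant.
Drop P6: the rest still cover every zone — redundant.
1 redundant: P6.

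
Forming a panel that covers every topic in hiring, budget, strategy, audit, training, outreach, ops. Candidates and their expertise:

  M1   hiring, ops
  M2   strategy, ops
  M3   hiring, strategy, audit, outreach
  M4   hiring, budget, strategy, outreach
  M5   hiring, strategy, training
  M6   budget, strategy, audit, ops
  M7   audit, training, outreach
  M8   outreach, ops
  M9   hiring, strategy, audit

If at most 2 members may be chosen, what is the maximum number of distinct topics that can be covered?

6

Choosing M3, M6 covers {hiring, budget, strategy, audit, outreach, ops} — 6 topics.
No choice of 2 members does better; here training is left uncovered.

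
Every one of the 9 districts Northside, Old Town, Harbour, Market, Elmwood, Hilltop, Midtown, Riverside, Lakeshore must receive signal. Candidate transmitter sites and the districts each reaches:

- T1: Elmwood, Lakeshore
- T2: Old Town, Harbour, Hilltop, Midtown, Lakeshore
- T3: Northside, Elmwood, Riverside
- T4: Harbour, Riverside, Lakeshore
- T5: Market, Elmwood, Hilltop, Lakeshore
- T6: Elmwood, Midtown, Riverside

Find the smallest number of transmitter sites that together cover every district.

3

T2, T3, T5 together cover {Northside, Old Town, Harbour, Market, Elmwood, Hilltop, Midtown, Riverside, Lakeshore} — every district.
No 2 of the 6 transmitter sites cover everything (all 15 pairs fall short), so 3 is minimum.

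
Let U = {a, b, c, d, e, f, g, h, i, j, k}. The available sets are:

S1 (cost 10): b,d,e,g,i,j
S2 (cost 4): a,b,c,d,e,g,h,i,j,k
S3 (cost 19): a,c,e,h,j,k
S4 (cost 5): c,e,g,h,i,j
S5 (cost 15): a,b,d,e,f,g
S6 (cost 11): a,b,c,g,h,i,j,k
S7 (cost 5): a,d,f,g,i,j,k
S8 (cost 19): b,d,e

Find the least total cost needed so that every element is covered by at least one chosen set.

S2, S7 cover every element at cost 4 + 5 = 9.
Any cover uses at least 2 sets; among all covering selections none totals below 9.

9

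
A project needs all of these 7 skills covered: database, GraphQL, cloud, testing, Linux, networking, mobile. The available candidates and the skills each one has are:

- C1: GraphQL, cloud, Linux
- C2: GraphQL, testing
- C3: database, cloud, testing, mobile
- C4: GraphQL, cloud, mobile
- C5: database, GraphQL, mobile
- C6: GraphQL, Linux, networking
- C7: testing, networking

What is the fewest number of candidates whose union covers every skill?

2

C3, C6 together cover {database, GraphQL, cloud, testing, Linux, networking, mobile} — every skill.
No single candidate contains all 7 skills, so 2 is optimal.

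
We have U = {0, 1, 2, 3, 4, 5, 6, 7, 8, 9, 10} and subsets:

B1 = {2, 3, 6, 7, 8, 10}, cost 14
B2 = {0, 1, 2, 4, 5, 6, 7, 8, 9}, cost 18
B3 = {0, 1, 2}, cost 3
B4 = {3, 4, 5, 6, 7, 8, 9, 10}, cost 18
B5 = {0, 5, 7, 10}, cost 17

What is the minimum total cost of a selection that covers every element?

B3, B4 cover every element at cost 3 + 18 = 21.
Any cover uses at least 2 sets; among all covering selections none totals below 21.

21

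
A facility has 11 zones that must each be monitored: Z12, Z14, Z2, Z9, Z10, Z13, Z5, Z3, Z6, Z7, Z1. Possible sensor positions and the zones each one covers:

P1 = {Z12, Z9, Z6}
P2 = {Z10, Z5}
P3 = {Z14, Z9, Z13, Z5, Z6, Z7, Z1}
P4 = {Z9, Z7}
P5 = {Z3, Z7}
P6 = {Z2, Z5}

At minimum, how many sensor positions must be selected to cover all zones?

5

P1, P2, P3, P5, P6 together cover {Z12, Z14, Z2, Z9, Z10, Z13, Z5, Z3, Z6, Z7, Z1} — every zone.
No 4 of the 6 sensor positions cover everything (all 15 size-4 selections fall short), so 5 is minimum.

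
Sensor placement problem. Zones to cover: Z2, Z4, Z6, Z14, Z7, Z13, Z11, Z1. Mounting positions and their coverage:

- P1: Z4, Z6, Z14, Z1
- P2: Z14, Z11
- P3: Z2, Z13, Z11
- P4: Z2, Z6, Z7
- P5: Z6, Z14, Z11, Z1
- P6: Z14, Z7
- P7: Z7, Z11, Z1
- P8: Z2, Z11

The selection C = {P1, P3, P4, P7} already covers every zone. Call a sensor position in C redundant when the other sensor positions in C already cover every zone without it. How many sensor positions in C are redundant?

2

Drop P1: Z4, Z14 uncovered — not redundant.
Drop P3: Z13 uncovered — not redundant.
Drop P4: the rest still cover every zone — redundant.
Drop P7: the rest still cover every zone — redundant.
2 redundant: P4, P7.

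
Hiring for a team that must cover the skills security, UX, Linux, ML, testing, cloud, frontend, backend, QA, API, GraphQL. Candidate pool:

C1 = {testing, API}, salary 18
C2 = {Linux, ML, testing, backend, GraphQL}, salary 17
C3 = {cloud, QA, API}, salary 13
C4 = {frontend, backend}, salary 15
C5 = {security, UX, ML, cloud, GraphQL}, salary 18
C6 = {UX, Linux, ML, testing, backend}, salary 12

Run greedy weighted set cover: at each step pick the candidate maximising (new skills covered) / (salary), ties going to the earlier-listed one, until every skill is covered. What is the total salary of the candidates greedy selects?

Pick 1: C6 adds 5 new (UX, Linux, ML, testing, backend) at salary 12 (ratio 5/12).
Pick 2: C3 adds 3 new (cloud, QA, API) at salary 13 (ratio 3/13).
Pick 3: C5 adds 2 new (security, GraphQL) at salary 18 (ratio 2/18).
Pick 4: C4 adds 1 new (frontend) at salary 15 (ratio 1/15).
Greedy total salary: 12 + 13 + 18 + 15 = 58.

58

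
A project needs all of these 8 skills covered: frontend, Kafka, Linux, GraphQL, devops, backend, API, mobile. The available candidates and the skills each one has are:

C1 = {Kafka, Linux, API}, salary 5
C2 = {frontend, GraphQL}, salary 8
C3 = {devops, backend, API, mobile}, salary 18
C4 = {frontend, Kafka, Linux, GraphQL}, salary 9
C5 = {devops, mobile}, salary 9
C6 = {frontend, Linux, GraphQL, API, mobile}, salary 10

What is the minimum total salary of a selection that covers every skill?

C3, C4 cover every skill at salary 18 + 9 = 27.
Any cover uses at least 2 candidates; among all covering selections none totals below 27.

27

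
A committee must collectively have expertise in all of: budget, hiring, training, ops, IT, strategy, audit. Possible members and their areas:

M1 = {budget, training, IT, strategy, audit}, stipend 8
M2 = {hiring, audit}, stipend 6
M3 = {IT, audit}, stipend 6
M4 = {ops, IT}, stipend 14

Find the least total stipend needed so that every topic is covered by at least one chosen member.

28

M1, M2, M4 cover every topic at stipend 8 + 6 + 14 = 28.
Any cover uses at least 3 members; among all covering selections none totals below 28.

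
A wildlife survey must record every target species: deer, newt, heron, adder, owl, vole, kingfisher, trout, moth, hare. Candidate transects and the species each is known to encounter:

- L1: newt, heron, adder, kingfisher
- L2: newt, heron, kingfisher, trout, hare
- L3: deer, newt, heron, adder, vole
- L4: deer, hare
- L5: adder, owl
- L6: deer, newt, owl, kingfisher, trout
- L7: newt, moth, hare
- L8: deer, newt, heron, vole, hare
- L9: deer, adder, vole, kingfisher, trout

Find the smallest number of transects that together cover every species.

3

L3, L6, L7 together cover {deer, newt, heron, adder, owl, vole, kingfisher, trout, moth, hare} — every species.
No 2 of the 9 transects cover everything (all 36 pairs fall short), so 3 is minimum.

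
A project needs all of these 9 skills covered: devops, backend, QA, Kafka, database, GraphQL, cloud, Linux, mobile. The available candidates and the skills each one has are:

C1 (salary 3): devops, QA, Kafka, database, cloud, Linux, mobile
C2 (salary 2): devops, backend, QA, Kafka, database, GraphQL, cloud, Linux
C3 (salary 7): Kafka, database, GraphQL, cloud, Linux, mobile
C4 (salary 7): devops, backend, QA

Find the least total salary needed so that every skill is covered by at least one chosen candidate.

C1, C2 cover every skill at salary 3 + 2 = 5.
Any cover uses at least 2 candidates; among all covering selections none totals below 5.

5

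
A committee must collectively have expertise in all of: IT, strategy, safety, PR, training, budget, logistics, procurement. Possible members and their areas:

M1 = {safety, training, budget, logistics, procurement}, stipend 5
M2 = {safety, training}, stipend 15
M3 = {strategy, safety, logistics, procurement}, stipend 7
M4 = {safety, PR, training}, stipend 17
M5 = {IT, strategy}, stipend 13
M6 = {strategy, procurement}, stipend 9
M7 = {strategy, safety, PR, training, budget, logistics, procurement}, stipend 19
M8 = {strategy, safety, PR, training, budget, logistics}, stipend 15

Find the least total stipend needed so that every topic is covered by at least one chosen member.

32

M5, M7 cover every topic at stipend 13 + 19 = 32.
Any cover uses at least 2 members; among all covering selections none totals below 32.
Greedy by coverage-per-stipend would pick M1, M5, M8 for 33 — worse than the optimum 32.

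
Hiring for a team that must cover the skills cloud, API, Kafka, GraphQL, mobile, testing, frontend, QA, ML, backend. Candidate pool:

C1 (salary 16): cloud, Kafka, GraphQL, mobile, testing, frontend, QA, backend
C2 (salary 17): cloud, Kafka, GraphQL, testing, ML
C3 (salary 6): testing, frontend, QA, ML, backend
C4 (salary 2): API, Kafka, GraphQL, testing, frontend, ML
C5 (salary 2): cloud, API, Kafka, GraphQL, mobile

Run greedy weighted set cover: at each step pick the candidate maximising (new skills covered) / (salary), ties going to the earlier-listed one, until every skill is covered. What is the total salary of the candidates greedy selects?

10

Pick 1: C4 adds 6 new (API, Kafka, GraphQL, testing, frontend, ML) at salary 2 (ratio 6/2).
Pick 2: C5 adds 2 new (cloud, mobile) at salary 2 (ratio 2/2).
Pick 3: C3 adds 2 new (QA, backend) at salary 6 (ratio 2/6).
Greedy total salary: 2 + 2 + 6 = 10. (The true optimum is 8, so greedy overshoots here.)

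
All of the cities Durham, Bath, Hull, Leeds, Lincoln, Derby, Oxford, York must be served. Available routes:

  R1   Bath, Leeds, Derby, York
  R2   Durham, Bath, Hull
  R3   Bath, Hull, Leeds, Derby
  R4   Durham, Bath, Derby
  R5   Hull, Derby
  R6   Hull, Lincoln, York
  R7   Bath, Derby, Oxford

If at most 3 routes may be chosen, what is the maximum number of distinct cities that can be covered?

7

Choosing R1, R2, R6 covers {Durham, Bath, Hull, Leeds, Lincoln, Derby, York} — 7 cities.
No choice of 3 routes does better; here Oxford is left uncovered.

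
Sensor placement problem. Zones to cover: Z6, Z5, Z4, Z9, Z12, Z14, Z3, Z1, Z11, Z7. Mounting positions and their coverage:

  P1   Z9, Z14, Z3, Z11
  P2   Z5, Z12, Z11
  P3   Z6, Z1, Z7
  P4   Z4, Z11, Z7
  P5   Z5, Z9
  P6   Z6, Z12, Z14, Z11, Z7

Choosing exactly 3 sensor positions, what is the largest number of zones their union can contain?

Choosing P1, P2, P3 covers {Z6, Z5, Z9, Z12, Z14, Z3, Z1, Z11, Z7} — 9 zones.
No choice of 3 sensor positions does better; here Z4 is left uncovered.

9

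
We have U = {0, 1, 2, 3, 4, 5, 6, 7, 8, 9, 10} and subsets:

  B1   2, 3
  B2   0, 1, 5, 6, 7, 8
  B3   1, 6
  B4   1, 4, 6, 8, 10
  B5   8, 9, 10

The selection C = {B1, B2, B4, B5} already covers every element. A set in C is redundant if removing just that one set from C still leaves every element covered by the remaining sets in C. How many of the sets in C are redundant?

Drop B1: 2, 3 uncovered — not redundant.
Drop B2: 0, 5, 7 uncovered — not redundant.
Drop B4: 4 uncovered — not redundant.
Drop B5: 9 uncovered — not redundant.
None of the sets in C is redundant.

0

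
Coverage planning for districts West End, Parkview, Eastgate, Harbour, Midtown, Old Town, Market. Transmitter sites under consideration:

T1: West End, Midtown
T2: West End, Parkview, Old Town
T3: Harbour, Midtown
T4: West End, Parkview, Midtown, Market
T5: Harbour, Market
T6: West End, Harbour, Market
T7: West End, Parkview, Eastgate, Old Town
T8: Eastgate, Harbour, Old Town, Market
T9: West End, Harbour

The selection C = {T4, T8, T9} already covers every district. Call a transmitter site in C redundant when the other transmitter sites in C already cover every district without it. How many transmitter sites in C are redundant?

Drop T4: Parkview, Midtown uncovered — not redundant.
Drop T8: Eastgate, Old Town uncovered — not redundant.
Drop T9: the rest still cover every district — redundant.
1 redundant: T9.

1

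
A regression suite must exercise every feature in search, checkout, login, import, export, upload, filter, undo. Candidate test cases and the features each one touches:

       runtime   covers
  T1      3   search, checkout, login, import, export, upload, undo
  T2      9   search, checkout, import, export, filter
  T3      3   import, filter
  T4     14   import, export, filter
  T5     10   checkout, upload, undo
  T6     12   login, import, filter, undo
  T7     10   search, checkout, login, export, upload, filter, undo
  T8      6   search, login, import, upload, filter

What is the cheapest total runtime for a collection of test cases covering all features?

T1, T3 cover every feature at runtime 3 + 3 = 6.
Any cover uses at least 2 test cases; among all covering selections none totals below 6.

6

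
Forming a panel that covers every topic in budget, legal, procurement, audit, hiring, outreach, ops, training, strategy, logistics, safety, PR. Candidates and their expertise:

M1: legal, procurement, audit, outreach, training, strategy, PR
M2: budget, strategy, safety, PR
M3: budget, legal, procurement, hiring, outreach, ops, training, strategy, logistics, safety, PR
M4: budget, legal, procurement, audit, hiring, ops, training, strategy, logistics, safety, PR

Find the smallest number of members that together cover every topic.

2

M1, M3 together cover {budget, legal, procurement, audit, hiring, outreach, ops, training, strategy, logistics, safety, PR} — every topic.
No single member contains all 12 topics, so 2 is optimal.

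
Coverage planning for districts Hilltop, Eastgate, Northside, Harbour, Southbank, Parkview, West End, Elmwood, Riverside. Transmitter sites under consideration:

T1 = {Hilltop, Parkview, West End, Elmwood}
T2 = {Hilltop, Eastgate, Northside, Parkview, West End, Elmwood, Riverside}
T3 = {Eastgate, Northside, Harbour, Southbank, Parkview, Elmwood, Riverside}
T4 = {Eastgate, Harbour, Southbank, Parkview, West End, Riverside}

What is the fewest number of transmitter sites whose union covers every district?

T1, T3 together cover {Hilltop, Eastgate, Northside, Harbour, Southbank, Parkview, West End, Elmwood, Riverside} — every district.
No single transmitter site contains all 9 districts, so 2 is optimal.

2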